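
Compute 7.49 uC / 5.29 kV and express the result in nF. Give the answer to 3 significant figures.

(7.49 × 10⁻⁶) / (5.29 × 10³) = 1.4159 × 10⁻⁹ F

1.42 nF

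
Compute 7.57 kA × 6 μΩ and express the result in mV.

7.57 × 10^3 × 6 × 10^-6 = 45.42 × 10^-3 V

45.42 mV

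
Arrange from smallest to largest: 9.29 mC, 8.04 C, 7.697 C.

9.29 mC < 7.697 C < 8.04 C

9.29 mC = 0.00929 C
8.04 C = 8.04 C
7.697 C = 7.697 C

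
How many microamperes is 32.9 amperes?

(no prefix) = 10^0, micro = 10^-6; factor is 10^6.
32.9 × 10^6 = 32900000

32900000 microamperes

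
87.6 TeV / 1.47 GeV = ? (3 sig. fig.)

(87.6 × 10^12) / (1.47 × 10^9) = 59.59 × 10^3

59600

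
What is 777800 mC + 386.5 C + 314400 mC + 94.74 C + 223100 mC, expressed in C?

In C:
  777800 mC = 777800 × 10^-3 C = 777.8
  386.5 C → 386.5
  314400 mC = 314400 × 10^-3 C = 314.4
  94.74 C → 94.74
  223100 mC = 223100 × 10^-3 C = 223.1
Sum: 777.8 + 386.5 + 314.4 + 94.74 + 223.1 = 1796.54

1796.54 C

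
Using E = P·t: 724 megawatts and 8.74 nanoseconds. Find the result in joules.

6.32776 joules

724 × 10⁶ × 8.74 × 10⁻⁹ = 6327.76 × 10⁻³ J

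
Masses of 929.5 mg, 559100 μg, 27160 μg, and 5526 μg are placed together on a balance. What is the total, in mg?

In mg:
  929.5 mg → 929.5
  559100 μg = 559100 × 10⁻³ mg = 559.1
  27160 μg = 27160 × 10⁻³ mg = 27.16
  5526 μg = 5526 × 10⁻³ mg = 5.526
Sum: 929.5 + 559.1 + 27.16 + 5.526 = 1521.286

1521.286 mg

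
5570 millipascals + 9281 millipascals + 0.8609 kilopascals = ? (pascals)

In pascals:
  5570 millipascals = 5570 × 10^-3 pascals = 5.57
  9281 millipascals = 9281 × 10^-3 pascals = 9.281
  0.8609 kilopascals = 0.8609 × 10^3 pascals = 860.9
Sum: 5.57 + 9.281 + 860.9 = 875.751

875.751 pascals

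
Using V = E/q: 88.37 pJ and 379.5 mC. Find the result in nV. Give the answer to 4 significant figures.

(88.37 × 10⁻¹²) / (379.5 × 10⁻³) = 0.232859 × 10⁻⁹ V

0.2329 nV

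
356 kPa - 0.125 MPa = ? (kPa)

231 kPa

In kPa:
  356 kPa → 356
  0.125 MPa = 0.125e3 kPa = 125
Difference: 356 - 125 = 231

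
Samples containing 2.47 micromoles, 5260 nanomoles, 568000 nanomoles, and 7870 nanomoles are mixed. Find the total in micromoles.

583.6 micromoles

In micromoles:
  2.47 micromoles → 2.47
  5260 nanomoles = 5260 × 10^-3 micromoles = 5.26
  568000 nanomoles = 568000 × 10^-3 micromoles = 568
  7870 nanomoles = 7870 × 10^-3 micromoles = 7.87
Sum: 2.47 + 5.26 + 568 + 7.87 = 583.6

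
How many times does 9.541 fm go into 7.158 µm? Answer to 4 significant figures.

750200000

(7.158 × 10⁻⁶) / (9.541 × 10⁻¹⁵) = 0.75024 × 10⁹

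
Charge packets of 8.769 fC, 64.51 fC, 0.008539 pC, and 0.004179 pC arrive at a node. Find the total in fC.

85.997 fC

In fC:
  8.769 fC → 8.769
  64.51 fC → 64.51
  0.008539 pC = 0.008539 × 10³ fC = 8.539
  0.004179 pC = 0.004179 × 10³ fC = 4.179
Sum: 8.769 + 64.51 + 8.539 + 4.179 = 85.997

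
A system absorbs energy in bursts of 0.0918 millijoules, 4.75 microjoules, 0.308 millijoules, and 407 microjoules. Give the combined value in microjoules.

In microjoules:
  0.0918 millijoules = 0.0918e3 microjoules = 91.8
  4.75 microjoules → 4.75
  0.308 millijoules = 0.308e3 microjoules = 308
  407 microjoules → 407
Sum: 91.8 + 4.75 + 308 + 407 = 811.55

811.55 microjoules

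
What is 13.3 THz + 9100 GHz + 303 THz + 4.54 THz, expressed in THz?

In THz:
  13.3 THz → 13.3
  9100 GHz = 9100 × 10^-3 THz = 9.1
  303 THz → 303
  4.54 THz → 4.54
Sum: 13.3 + 9.1 + 303 + 4.54 = 329.94

329.94 THz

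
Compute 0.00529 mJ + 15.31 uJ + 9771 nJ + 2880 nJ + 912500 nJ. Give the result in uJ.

945.751 uJ

In uJ:
  0.00529 mJ = 0.00529 × 10^3 uJ = 5.29
  15.31 uJ → 15.31
  9771 nJ = 9771 × 10^-3 uJ = 9.771
  2880 nJ = 2880 × 10^-3 uJ = 2.88
  912500 nJ = 912500 × 10^-3 uJ = 912.5
Sum: 5.29 + 15.31 + 9.771 + 2.88 + 912.5 = 945.751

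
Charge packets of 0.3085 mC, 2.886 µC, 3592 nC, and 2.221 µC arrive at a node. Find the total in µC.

317.199 µC

In µC:
  0.3085 mC = 0.3085 × 10³ µC = 308.5
  2.886 µC → 2.886
  3592 nC = 3592 × 10⁻³ µC = 3.592
  2.221 µC → 2.221
Sum: 308.5 + 2.886 + 3.592 + 2.221 = 317.199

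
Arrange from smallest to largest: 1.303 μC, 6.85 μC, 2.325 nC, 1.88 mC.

2.325 nC < 1.303 μC < 6.85 μC < 1.88 mC

1.303 μC = 0.000001303 C
6.85 μC = 0.00000685 C
2.325 nC = 0.000000002325 C
1.88 mC = 0.00188 C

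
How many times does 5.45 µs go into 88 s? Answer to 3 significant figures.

16100000

(88) / (5.45e-6) = 16.15e6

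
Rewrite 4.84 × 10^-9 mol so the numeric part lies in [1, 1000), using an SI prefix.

= 4.84 × 10^-9 mol; 10^-9 is nano.

4.84 nmol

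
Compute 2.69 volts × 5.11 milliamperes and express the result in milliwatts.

13.7459 milliwatts

2.69 × 5.11 × 10⁻³ = 13.7459 × 10⁻³ W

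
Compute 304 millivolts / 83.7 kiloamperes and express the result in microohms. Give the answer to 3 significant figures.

(304e-3) / (83.7e3) = 3.632e-6 Ω

3.63 microohms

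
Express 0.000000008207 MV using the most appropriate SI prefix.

= 8.207e-3 V; 1e-3 is milli.

8.207 mV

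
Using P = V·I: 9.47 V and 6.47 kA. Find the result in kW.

9.47 × 6.47 × 10³ = 61.2709 × 10³ W

61.2709 kW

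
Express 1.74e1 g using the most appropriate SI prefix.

= 17.4 g; mantissa already in [1, 1000).

17.4 g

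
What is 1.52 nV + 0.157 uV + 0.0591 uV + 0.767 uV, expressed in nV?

In nV:
  1.52 nV → 1.52
  0.157 uV = 0.157 × 10^3 nV = 157
  0.0591 uV = 0.0591 × 10^3 nV = 59.1
  0.767 uV = 0.767 × 10^3 nV = 767
Sum: 1.52 + 157 + 59.1 + 767 = 984.62

984.62 nV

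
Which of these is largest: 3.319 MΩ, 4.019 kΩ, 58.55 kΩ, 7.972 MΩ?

3.319 MΩ = 3319000 Ω
4.019 kΩ = 4019 Ω
58.55 kΩ = 58550 Ω
7.972 MΩ = 7972000 Ω

7.972 MΩ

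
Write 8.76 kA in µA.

8760000000 µA

kilo = 10³, micro = 10⁻⁶; factor is 10⁹.
8.76 × 10⁹ = 8760000000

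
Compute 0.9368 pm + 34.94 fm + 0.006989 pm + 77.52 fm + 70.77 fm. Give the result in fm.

1127.019 fm

In fm:
  0.9368 pm = 0.9368 × 10^3 fm = 936.8
  34.94 fm → 34.94
  0.006989 pm = 0.006989 × 10^3 fm = 6.989
  77.52 fm → 77.52
  70.77 fm → 70.77
Sum: 936.8 + 34.94 + 6.989 + 77.52 + 70.77 = 1127.019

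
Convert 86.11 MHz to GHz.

0.08611 GHz

mega = 10⁶, giga = 10⁹; factor is 10⁻³.
86.11 × 10⁻³ = 0.08611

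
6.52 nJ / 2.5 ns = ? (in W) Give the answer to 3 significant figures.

2.61 W

(6.52 × 10⁻⁹) / (2.5 × 10⁻⁹) = 2.608 W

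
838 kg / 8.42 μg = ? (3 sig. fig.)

99500000000

(838 × 10³) / (8.42 × 10⁻⁶) = 99.52 × 10⁹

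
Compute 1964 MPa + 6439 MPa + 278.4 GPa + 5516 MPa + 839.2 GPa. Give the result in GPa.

1131.519 GPa

In GPa:
  1964 MPa = 1964 × 10⁻³ GPa = 1.964
  6439 MPa = 6439 × 10⁻³ GPa = 6.439
  278.4 GPa → 278.4
  5516 MPa = 5516 × 10⁻³ GPa = 5.516
  839.2 GPa → 839.2
Sum: 1.964 + 6.439 + 278.4 + 5.516 + 839.2 = 1131.519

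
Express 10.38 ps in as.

pico = 10^-12, atto = 10^-18; factor is 10^6.
10.38 × 10^6 = 10380000

10380000 as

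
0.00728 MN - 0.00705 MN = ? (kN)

In kN:
  0.00728 MN = 0.00728 × 10^3 kN = 7.28
  0.00705 MN = 0.00705 × 10^3 kN = 7.05
Difference: 7.28 - 7.05 = 0.23

0.23 kN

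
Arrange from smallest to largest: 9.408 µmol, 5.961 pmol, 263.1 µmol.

9.408 µmol = 0.000009408 mol
5.961 pmol = 0.000000000005961 mol
263.1 µmol = 0.0002631 mol

5.961 pmol < 9.408 µmol < 263.1 µmol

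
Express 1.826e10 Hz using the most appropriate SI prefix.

18.26 GHz

= 18.26e9 Hz; 1e9 is giga.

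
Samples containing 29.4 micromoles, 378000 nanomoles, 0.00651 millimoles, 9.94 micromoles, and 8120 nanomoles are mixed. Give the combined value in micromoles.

431.97 micromoles

In micromoles:
  29.4 micromoles → 29.4
  378000 nanomoles = 378000 × 10⁻³ micromoles = 378
  0.00651 millimoles = 0.00651 × 10³ micromoles = 6.51
  9.94 micromoles → 9.94
  8120 nanomoles = 8120 × 10⁻³ micromoles = 8.12
Sum: 29.4 + 378 + 6.51 + 9.94 + 8.12 = 431.97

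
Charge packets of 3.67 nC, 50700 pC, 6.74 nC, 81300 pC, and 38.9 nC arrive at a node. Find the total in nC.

In nC:
  3.67 nC → 3.67
  50700 pC = 50700e-3 nC = 50.7
  6.74 nC → 6.74
  81300 pC = 81300e-3 nC = 81.3
  38.9 nC → 38.9
Sum: 3.67 + 50.7 + 6.74 + 81.3 + 38.9 = 181.31

181.31 nC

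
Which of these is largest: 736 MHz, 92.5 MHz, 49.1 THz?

49.1 THz

736 MHz = 736000000 Hz
92.5 MHz = 92500000 Hz
49.1 THz = 49100000000000 Hz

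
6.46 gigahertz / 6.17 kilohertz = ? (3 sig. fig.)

(6.46 × 10⁹) / (6.17 × 10³) = 1.047 × 10⁶

1050000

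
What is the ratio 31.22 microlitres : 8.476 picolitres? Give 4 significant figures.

3683000

(31.22 × 10⁻⁶) / (8.476 × 10⁻¹²) = 3.6833 × 10⁶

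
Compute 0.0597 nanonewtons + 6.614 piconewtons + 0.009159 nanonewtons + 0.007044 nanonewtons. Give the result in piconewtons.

82.517 piconewtons

In piconewtons:
  0.0597 nanonewtons = 0.0597e3 piconewtons = 59.7
  6.614 piconewtons → 6.614
  0.009159 nanonewtons = 0.009159e3 piconewtons = 9.159
  0.007044 nanonewtons = 0.007044e3 piconewtons = 7.044
Sum: 59.7 + 6.614 + 9.159 + 7.044 = 82.517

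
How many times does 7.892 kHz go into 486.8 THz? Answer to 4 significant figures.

61680000000

(486.8e12) / (7.892e3) = 61.683e9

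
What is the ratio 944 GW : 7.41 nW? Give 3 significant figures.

(944 × 10^9) / (7.41 × 10^-9) = 127.4 × 10^18

127000000000000000000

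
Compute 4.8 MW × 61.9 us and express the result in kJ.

0.29712 kJ

4.8 × 10^6 × 61.9 × 10^-6 = 297.12 J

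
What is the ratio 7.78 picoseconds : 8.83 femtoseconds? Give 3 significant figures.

(7.78 × 10⁻¹²) / (8.83 × 10⁻¹⁵) = 0.8811 × 10³

881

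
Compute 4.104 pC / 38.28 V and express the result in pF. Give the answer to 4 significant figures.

0.1072 pF

(4.104 × 10⁻¹²) / (38.28) = 0.10721 × 10⁻¹² F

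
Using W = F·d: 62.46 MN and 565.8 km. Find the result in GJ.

62.46 × 10⁶ × 565.8 × 10³ = 35339.868 × 10⁹ J

35339.868 GJ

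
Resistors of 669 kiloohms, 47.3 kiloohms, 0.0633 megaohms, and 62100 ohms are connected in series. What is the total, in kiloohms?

In kiloohms:
  669 kiloohms → 669
  47.3 kiloohms → 47.3
  0.0633 megaohms = 0.0633e3 kiloohms = 63.3
  62100 ohms = 62100e-3 kiloohms = 62.1
Sum: 669 + 47.3 + 63.3 + 62.1 = 841.7

841.7 kiloohms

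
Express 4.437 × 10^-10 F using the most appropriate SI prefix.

= 443.7 × 10^-12 F; 10^-12 is pico.

443.7 pF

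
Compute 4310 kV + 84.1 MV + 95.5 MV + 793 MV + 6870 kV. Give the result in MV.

In MV:
  4310 kV = 4310 × 10⁻³ MV = 4.31
  84.1 MV → 84.1
  95.5 MV → 95.5
  793 MV → 793
  6870 kV = 6870 × 10⁻³ MV = 6.87
Sum: 4.31 + 84.1 + 95.5 + 793 + 6.87 = 983.78

983.78 MV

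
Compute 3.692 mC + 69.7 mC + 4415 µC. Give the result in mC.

In mC:
  3.692 mC → 3.692
  69.7 mC → 69.7
  4415 µC = 4415 × 10⁻³ mC = 4.415
Sum: 3.692 + 69.7 + 4.415 = 77.807

77.807 mC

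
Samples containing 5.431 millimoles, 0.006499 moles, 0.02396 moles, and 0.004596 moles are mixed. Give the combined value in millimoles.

In millimoles:
  5.431 millimoles → 5.431
  0.006499 moles = 0.006499 × 10^3 millimoles = 6.499
  0.02396 moles = 0.02396 × 10^3 millimoles = 23.96
  0.004596 moles = 0.004596 × 10^3 millimoles = 4.596
Sum: 5.431 + 6.499 + 23.96 + 4.596 = 40.486

40.486 millimoles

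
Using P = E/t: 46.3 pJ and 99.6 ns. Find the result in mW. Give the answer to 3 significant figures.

0.465 mW

(46.3 × 10^-12) / (99.6 × 10^-9) = 0.46486 × 10^-3 W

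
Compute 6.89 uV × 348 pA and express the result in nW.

6.89e-6 × 348e-12 = 2397.72e-18 W

0.00000239772 nW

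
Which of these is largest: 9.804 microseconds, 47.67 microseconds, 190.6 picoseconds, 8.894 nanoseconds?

47.67 microseconds

9.804 microseconds = 0.000009804 seconds
47.67 microseconds = 0.00004767 seconds
190.6 picoseconds = 0.0000000001906 seconds
8.894 nanoseconds = 0.000000008894 seconds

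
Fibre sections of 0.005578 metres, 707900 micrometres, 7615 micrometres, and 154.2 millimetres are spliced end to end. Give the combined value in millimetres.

In millimetres:
  0.005578 metres = 0.005578 × 10^3 millimetres = 5.578
  707900 micrometres = 707900 × 10^-3 millimetres = 707.9
  7615 micrometres = 7615 × 10^-3 millimetres = 7.615
  154.2 millimetres → 154.2
Sum: 5.578 + 707.9 + 7.615 + 154.2 = 875.293

875.293 millimetres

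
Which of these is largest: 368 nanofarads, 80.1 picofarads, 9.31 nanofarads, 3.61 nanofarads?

368 nanofarads

368 nanofarads = 0.000000368 farads
80.1 picofarads = 0.0000000000801 farads
9.31 nanofarads = 0.00000000931 farads
3.61 nanofarads = 0.00000000361 farads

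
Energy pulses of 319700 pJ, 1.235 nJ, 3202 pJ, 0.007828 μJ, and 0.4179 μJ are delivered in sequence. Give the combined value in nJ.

749.865 nJ

In nJ:
  319700 pJ = 319700 × 10⁻³ nJ = 319.7
  1.235 nJ → 1.235
  3202 pJ = 3202 × 10⁻³ nJ = 3.202
  0.007828 μJ = 0.007828 × 10³ nJ = 7.828
  0.4179 μJ = 0.4179 × 10³ nJ = 417.9
Sum: 319.7 + 1.235 + 3.202 + 7.828 + 417.9 = 749.865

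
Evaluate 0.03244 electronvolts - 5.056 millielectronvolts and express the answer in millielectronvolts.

In millielectronvolts:
  0.03244 electronvolts = 0.03244 × 10³ millielectronvolts = 32.44
  5.056 millielectronvolts → 5.056
Difference: 32.44 - 5.056 = 27.384

27.384 millielectronvolts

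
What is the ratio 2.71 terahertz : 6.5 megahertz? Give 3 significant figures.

(2.71 × 10¹²) / (6.5 × 10⁶) = 0.4169 × 10⁶

417000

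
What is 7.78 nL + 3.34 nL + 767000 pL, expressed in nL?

In nL:
  7.78 nL → 7.78
  3.34 nL → 3.34
  767000 pL = 767000 × 10^-3 nL = 767
Sum: 7.78 + 3.34 + 767 = 778.12

778.12 nL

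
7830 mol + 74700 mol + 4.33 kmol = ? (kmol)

86.86 kmol

In kmol:
  7830 mol = 7830e-3 kmol = 7.83
  74700 mol = 74700e-3 kmol = 74.7
  4.33 kmol → 4.33
Sum: 7.83 + 74.7 + 4.33 = 86.86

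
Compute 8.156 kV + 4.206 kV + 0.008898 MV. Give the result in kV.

In kV:
  8.156 kV → 8.156
  4.206 kV → 4.206
  0.008898 MV = 0.008898e3 kV = 8.898
Sum: 8.156 + 4.206 + 8.898 = 21.26

21.26 kV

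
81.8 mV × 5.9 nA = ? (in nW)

0.48262 nW

81.8 × 10⁻³ × 5.9 × 10⁻⁹ = 482.62 × 10⁻¹² W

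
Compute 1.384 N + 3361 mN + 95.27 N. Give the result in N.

In N:
  1.384 N → 1.384
  3361 mN = 3361e-3 N = 3.361
  95.27 N → 95.27
Sum: 1.384 + 3.361 + 95.27 = 100.015

100.015 N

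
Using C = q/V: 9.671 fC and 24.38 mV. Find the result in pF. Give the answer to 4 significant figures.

0.3967 pF

(9.671 × 10⁻¹⁵) / (24.38 × 10⁻³) = 0.396678 × 10⁻¹² F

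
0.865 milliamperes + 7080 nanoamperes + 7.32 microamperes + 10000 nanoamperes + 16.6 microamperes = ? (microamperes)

906 microamperes

In microamperes:
  0.865 milliamperes = 0.865e3 microamperes = 865
  7080 nanoamperes = 7080e-3 microamperes = 7.08
  7.32 microamperes → 7.32
  10000 nanoamperes = 10000e-3 microamperes = 10
  16.6 microamperes → 16.6
Sum: 865 + 7.08 + 7.32 + 10 + 16.6 = 906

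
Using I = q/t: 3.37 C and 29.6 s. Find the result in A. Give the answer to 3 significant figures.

0.114 A

(3.37) / (29.6) = 0.11385 A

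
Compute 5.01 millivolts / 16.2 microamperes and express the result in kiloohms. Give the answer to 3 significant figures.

0.309 kiloohms

(5.01 × 10⁻³) / (16.2 × 10⁻⁶) = 0.30926 × 10³ Ω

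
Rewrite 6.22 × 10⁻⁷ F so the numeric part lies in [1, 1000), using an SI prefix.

622 nF

= 622 × 10⁻⁹ F; 10⁻⁹ is nano.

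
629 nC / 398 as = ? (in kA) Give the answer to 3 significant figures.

1580000 kA

(629e-9) / (398e-18) = 1.5804e9 A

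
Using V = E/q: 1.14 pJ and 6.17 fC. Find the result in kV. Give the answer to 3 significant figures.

(1.14 × 10⁻¹²) / (6.17 × 10⁻¹⁵) = 0.18476 × 10³ V

0.185 kV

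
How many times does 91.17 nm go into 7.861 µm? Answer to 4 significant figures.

86.22

(7.861e-6) / (91.17e-9) = 0.086224e3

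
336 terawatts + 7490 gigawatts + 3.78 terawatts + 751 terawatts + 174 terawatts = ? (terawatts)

1272.27 terawatts

In terawatts:
  336 terawatts → 336
  7490 gigawatts = 7490 × 10^-3 terawatts = 7.49
  3.78 terawatts → 3.78
  751 terawatts → 751
  174 terawatts → 174
Sum: 336 + 7.49 + 3.78 + 751 + 174 = 1272.27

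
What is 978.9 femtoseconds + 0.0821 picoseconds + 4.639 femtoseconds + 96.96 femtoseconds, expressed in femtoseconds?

In femtoseconds:
  978.9 femtoseconds → 978.9
  0.0821 picoseconds = 0.0821 × 10^3 femtoseconds = 82.1
  4.639 femtoseconds → 4.639
  96.96 femtoseconds → 96.96
Sum: 978.9 + 82.1 + 4.639 + 96.96 = 1162.599

1162.599 femtoseconds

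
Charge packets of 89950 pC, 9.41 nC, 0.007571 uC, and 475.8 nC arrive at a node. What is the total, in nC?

582.731 nC

In nC:
  89950 pC = 89950e-3 nC = 89.95
  9.41 nC → 9.41
  0.007571 uC = 0.007571e3 nC = 7.571
  475.8 nC → 475.8
Sum: 89.95 + 9.41 + 7.571 + 475.8 = 582.731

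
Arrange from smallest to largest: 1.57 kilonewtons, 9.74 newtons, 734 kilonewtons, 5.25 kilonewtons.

9.74 newtons < 1.57 kilonewtons < 5.25 kilonewtons < 734 kilonewtons

1.57 kilonewtons = 1570 newtons
9.74 newtons = 9.74 newtons
734 kilonewtons = 734000 newtons
5.25 kilonewtons = 5250 newtons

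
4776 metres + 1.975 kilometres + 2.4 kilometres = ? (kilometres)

9.151 kilometres

In kilometres:
  4776 metres = 4776 × 10⁻³ kilometres = 4.776
  1.975 kilometres → 1.975
  2.4 kilometres → 2.4
Sum: 4.776 + 1.975 + 2.4 = 9.151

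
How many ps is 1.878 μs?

1878000 ps

micro = 1e-6, pico = 1e-12; factor is 1e6.
1.878 × 1e6 = 1878000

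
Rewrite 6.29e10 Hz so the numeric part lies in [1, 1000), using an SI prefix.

62.9 GHz

= 62.9e9 Hz; 1e9 is giga.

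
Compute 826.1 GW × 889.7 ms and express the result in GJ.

734.98117 GJ

826.1 × 10⁹ × 889.7 × 10⁻³ = 734981.17 × 10⁶ J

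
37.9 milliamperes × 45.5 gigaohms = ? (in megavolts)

1724.45 megavolts

37.9e-3 × 45.5e9 = 1724.45e6 V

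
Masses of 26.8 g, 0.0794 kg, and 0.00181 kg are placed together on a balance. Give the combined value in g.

108.01 g

In g:
  26.8 g → 26.8
  0.0794 kg = 0.0794 × 10³ g = 79.4
  0.00181 kg = 0.00181 × 10³ g = 1.81
Sum: 26.8 + 79.4 + 1.81 = 108.01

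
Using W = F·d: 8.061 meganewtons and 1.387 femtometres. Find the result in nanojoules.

11.180607 nanojoules

8.061 × 10^6 × 1.387 × 10^-15 = 11.180607 × 10^-9 J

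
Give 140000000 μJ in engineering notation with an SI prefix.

= 140 J; mantissa already in [1, 1000).

140 J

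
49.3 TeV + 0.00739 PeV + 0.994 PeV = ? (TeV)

1050.69 TeV

In TeV:
  49.3 TeV → 49.3
  0.00739 PeV = 0.00739 × 10³ TeV = 7.39
  0.994 PeV = 0.994 × 10³ TeV = 994
Sum: 49.3 + 7.39 + 994 = 1050.69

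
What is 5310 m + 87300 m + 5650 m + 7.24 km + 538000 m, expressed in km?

643.5 km

In km:
  5310 m = 5310 × 10⁻³ km = 5.31
  87300 m = 87300 × 10⁻³ km = 87.3
  5650 m = 5650 × 10⁻³ km = 5.65
  7.24 km → 7.24
  538000 m = 538000 × 10⁻³ km = 538
Sum: 5.31 + 87.3 + 5.65 + 7.24 + 538 = 643.5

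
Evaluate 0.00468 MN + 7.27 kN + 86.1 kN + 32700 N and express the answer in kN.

130.75 kN

In kN:
  0.00468 MN = 0.00468 × 10³ kN = 4.68
  7.27 kN → 7.27
  86.1 kN → 86.1
  32700 N = 32700 × 10⁻³ kN = 32.7
Sum: 4.68 + 7.27 + 86.1 + 32.7 = 130.75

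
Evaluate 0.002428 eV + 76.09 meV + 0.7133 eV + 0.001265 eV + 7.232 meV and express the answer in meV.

In meV:
  0.002428 eV = 0.002428e3 meV = 2.428
  76.09 meV → 76.09
  0.7133 eV = 0.7133e3 meV = 713.3
  0.001265 eV = 0.001265e3 meV = 1.265
  7.232 meV → 7.232
Sum: 2.428 + 76.09 + 713.3 + 1.265 + 7.232 = 800.315

800.315 meV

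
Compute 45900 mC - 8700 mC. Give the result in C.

37.2 C

In C:
  45900 mC = 45900 × 10^-3 C = 45.9
  8700 mC = 8700 × 10^-3 C = 8.7
Difference: 45.9 - 8.7 = 37.2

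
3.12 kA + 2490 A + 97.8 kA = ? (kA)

103.41 kA

In kA:
  3.12 kA → 3.12
  2490 A = 2490e-3 kA = 2.49
  97.8 kA → 97.8
Sum: 3.12 + 2.49 + 97.8 = 103.41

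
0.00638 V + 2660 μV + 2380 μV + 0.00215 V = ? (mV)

In mV:
  0.00638 V = 0.00638 × 10^3 mV = 6.38
  2660 μV = 2660 × 10^-3 mV = 2.66
  2380 μV = 2380 × 10^-3 mV = 2.38
  0.00215 V = 0.00215 × 10^3 mV = 2.15
Sum: 6.38 + 2.66 + 2.38 + 2.15 = 13.57

13.57 mV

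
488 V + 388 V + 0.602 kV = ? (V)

In V:
  488 V → 488
  388 V → 388
  0.602 kV = 0.602 × 10³ V = 602
Sum: 488 + 388 + 602 = 1478

1478 V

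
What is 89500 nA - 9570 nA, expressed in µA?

In µA:
  89500 nA = 89500e-3 µA = 89.5
  9570 nA = 9570e-3 µA = 9.57
Difference: 89.5 - 9.57 = 79.93

79.93 µA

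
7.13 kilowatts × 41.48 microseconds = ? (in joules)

7.13e3 × 41.48e-6 = 295.7524e-3 J

0.2957524 joules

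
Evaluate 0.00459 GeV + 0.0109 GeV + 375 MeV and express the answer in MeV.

390.49 MeV

In MeV:
  0.00459 GeV = 0.00459 × 10³ MeV = 4.59
  0.0109 GeV = 0.0109 × 10³ MeV = 10.9
  375 MeV → 375
Sum: 4.59 + 10.9 + 375 = 390.49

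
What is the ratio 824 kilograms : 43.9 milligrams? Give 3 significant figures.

18800000

(824 × 10^3) / (43.9 × 10^-3) = 18.77 × 10^6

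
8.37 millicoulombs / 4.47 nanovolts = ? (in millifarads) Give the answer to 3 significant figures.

1870000000 millifarads

(8.37 × 10⁻³) / (4.47 × 10⁻⁹) = 1.8725 × 10⁶ F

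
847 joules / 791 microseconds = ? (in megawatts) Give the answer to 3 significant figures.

1.07 megawatts

(847) / (791e-6) = 1.0708e6 W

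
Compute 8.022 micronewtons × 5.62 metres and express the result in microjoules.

45.08364 microjoules

8.022 × 10⁻⁶ × 5.62 = 45.08364 × 10⁻⁶ J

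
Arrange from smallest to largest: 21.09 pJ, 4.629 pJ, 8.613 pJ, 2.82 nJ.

4.629 pJ < 8.613 pJ < 21.09 pJ < 2.82 nJ

21.09 pJ = 0.00000000002109 J
4.629 pJ = 0.000000000004629 J
8.613 pJ = 0.000000000008613 J
2.82 nJ = 0.00000000282 J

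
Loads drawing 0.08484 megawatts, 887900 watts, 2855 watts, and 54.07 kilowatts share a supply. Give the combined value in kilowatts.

In kilowatts:
  0.08484 megawatts = 0.08484 × 10^3 kilowatts = 84.84
  887900 watts = 887900 × 10^-3 kilowatts = 887.9
  2855 watts = 2855 × 10^-3 kilowatts = 2.855
  54.07 kilowatts → 54.07
Sum: 84.84 + 887.9 + 2.855 + 54.07 = 1029.665

1029.665 kilowatts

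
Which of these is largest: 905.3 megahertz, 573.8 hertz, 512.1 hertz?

905.3 megahertz = 905300000 hertz
573.8 hertz = 573.8 hertz
512.1 hertz = 512.1 hertz

905.3 megahertz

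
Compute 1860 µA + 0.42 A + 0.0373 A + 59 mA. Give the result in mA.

In mA:
  1860 µA = 1860 × 10⁻³ mA = 1.86
  0.42 A = 0.42 × 10³ mA = 420
  0.0373 A = 0.0373 × 10³ mA = 37.3
  59 mA → 59
Sum: 1.86 + 420 + 37.3 + 59 = 518.16

518.16 mA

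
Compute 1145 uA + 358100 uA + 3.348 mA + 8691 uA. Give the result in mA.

In mA:
  1145 uA = 1145 × 10⁻³ mA = 1.145
  358100 uA = 358100 × 10⁻³ mA = 358.1
  3.348 mA → 3.348
  8691 uA = 8691 × 10⁻³ mA = 8.691
Sum: 1.145 + 358.1 + 3.348 + 8.691 = 371.284

371.284 mA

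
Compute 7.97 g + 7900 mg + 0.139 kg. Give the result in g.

In g:
  7.97 g → 7.97
  7900 mg = 7900 × 10^-3 g = 7.9
  0.139 kg = 0.139 × 10^3 g = 139
Sum: 7.97 + 7.9 + 139 = 154.87

154.87 g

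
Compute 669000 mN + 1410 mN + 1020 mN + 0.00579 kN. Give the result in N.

In N:
  669000 mN = 669000 × 10^-3 N = 669
  1410 mN = 1410 × 10^-3 N = 1.41
  1020 mN = 1020 × 10^-3 N = 1.02
  0.00579 kN = 0.00579 × 10^3 N = 5.79
Sum: 669 + 1.41 + 1.02 + 5.79 = 677.22

677.22 N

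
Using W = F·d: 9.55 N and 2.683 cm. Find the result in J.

9.55 × 2.683 × 10^-2 = 25.62265 × 10^-2 J

0.2562265 J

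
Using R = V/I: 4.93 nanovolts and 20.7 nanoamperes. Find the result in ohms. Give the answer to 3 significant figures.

0.238 ohms

(4.93 × 10^-9) / (20.7 × 10^-9) = 0.23816 Ω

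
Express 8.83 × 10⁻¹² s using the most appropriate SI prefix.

= 8.83 × 10⁻¹² s; 10⁻¹² is pico.

8.83 ps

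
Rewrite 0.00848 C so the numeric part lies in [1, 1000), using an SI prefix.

8.48 mC

= 8.48 × 10⁻³ C; 10⁻³ is milli.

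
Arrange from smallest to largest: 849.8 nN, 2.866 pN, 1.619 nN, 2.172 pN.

2.172 pN < 2.866 pN < 1.619 nN < 849.8 nN

849.8 nN = 0.0000008498 N
2.866 pN = 0.000000000002866 N
1.619 nN = 0.000000001619 N
2.172 pN = 0.000000000002172 N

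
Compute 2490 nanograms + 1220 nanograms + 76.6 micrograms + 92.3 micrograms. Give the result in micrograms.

172.61 micrograms

In micrograms:
  2490 nanograms = 2490 × 10⁻³ micrograms = 2.49
  1220 nanograms = 1220 × 10⁻³ micrograms = 1.22
  76.6 micrograms → 76.6
  92.3 micrograms → 92.3
Sum: 2.49 + 1.22 + 76.6 + 92.3 = 172.61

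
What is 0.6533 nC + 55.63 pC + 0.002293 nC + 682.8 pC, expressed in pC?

In pC:
  0.6533 nC = 0.6533 × 10³ pC = 653.3
  55.63 pC → 55.63
  0.002293 nC = 0.002293 × 10³ pC = 2.293
  682.8 pC → 682.8
Sum: 653.3 + 55.63 + 2.293 + 682.8 = 1394.023

1394.023 pC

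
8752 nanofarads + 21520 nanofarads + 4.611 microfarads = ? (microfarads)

In microfarads:
  8752 nanofarads = 8752 × 10^-3 microfarads = 8.752
  21520 nanofarads = 21520 × 10^-3 microfarads = 21.52
  4.611 microfarads → 4.611
Sum: 8.752 + 21.52 + 4.611 = 34.883

34.883 microfarads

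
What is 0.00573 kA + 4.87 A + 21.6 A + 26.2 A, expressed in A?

58.4 A

In A:
  0.00573 kA = 0.00573 × 10^3 A = 5.73
  4.87 A → 4.87
  21.6 A → 21.6
  26.2 A → 26.2
Sum: 5.73 + 4.87 + 21.6 + 26.2 = 58.4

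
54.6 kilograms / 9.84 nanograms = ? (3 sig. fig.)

(54.6 × 10^3) / (9.84 × 10^-9) = 5.549 × 10^12

5550000000000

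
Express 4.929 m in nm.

4929000000 nm

(no prefix) = 10^0, nano = 10^-9; factor is 10^9.
4.929 × 10^9 = 4929000000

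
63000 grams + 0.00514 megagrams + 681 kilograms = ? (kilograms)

749.14 kilograms

In kilograms:
  63000 grams = 63000e-3 kilograms = 63
  0.00514 megagrams = 0.00514e3 kilograms = 5.14
  681 kilograms → 681
Sum: 63 + 5.14 + 681 = 749.14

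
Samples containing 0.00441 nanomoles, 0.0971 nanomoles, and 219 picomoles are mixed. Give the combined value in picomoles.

320.51 picomoles

In picomoles:
  0.00441 nanomoles = 0.00441 × 10³ picomoles = 4.41
  0.0971 nanomoles = 0.0971 × 10³ picomoles = 97.1
  219 picomoles → 219
Sum: 4.41 + 97.1 + 219 = 320.51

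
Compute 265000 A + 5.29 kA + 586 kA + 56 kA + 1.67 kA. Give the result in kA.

In kA:
  265000 A = 265000e-3 kA = 265
  5.29 kA → 5.29
  586 kA → 586
  56 kA → 56
  1.67 kA → 1.67
Sum: 265 + 5.29 + 586 + 56 + 1.67 = 913.96

913.96 kA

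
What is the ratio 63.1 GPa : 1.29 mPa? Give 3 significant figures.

(63.1 × 10⁹) / (1.29 × 10⁻³) = 48.91 × 10¹²

48900000000000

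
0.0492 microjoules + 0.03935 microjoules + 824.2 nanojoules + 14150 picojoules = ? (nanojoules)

In nanojoules:
  0.0492 microjoules = 0.0492 × 10³ nanojoules = 49.2
  0.03935 microjoules = 0.03935 × 10³ nanojoules = 39.35
  824.2 nanojoules → 824.2
  14150 picojoules = 14150 × 10⁻³ nanojoules = 14.15
Sum: 49.2 + 39.35 + 824.2 + 14.15 = 926.9

926.9 nanojoules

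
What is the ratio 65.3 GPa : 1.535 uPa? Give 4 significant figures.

(65.3 × 10⁹) / (1.535 × 10⁻⁶) = 42.541 × 10¹⁵

42540000000000000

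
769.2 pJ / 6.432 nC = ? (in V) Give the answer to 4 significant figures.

(769.2e-12) / (6.432e-9) = 119.59e-3 V

0.1196 V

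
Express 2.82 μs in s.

micro = 10⁻⁶, (no prefix) = 10⁰; factor is 10⁻⁶.
2.82 × 10⁻⁶ = 0.00000282

0.00000282 s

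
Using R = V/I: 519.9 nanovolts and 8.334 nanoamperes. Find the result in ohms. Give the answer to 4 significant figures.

(519.9 × 10⁻⁹) / (8.334 × 10⁻⁹) = 62.383 Ω

62.38 ohms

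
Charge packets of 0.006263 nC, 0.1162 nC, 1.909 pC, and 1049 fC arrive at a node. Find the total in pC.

125.421 pC

In pC:
  0.006263 nC = 0.006263e3 pC = 6.263
  0.1162 nC = 0.1162e3 pC = 116.2
  1.909 pC → 1.909
  1049 fC = 1049e-3 pC = 1.049
Sum: 6.263 + 116.2 + 1.909 + 1.049 = 125.421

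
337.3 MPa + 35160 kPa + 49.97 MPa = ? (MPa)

In MPa:
  337.3 MPa → 337.3
  35160 kPa = 35160e-3 MPa = 35.16
  49.97 MPa → 49.97
Sum: 337.3 + 35.16 + 49.97 = 422.43

422.43 MPa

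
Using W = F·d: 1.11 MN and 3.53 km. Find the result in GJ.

1.11e6 × 3.53e3 = 3.9183e9 J

3.9183 GJ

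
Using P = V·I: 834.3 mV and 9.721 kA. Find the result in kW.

834.3 × 10^-3 × 9.721 × 10^3 = 8110.2303 W

8.1102303 kW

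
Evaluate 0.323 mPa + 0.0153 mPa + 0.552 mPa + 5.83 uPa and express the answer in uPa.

In uPa:
  0.323 mPa = 0.323 × 10^3 uPa = 323
  0.0153 mPa = 0.0153 × 10^3 uPa = 15.3
  0.552 mPa = 0.552 × 10^3 uPa = 552
  5.83 uPa → 5.83
Sum: 323 + 15.3 + 552 + 5.83 = 896.13

896.13 uPa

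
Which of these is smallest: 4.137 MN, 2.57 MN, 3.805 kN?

3.805 kN

4.137 MN = 4137000 N
2.57 MN = 2570000 N
3.805 kN = 3805 N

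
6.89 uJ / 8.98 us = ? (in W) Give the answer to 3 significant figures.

(6.89e-6) / (8.98e-6) = 0.76726 W

0.767 W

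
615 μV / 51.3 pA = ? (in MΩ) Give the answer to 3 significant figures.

(615 × 10^-6) / (51.3 × 10^-12) = 11.988 × 10^6 Ω

12.0 MΩ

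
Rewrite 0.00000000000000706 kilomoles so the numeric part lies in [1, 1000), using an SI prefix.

= 7.06 × 10⁻¹² moles; 10⁻¹² is pico.

7.06 picomoles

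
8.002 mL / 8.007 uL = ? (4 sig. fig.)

999.4

(8.002 × 10^-3) / (8.007 × 10^-6) = 0.99938 × 10^3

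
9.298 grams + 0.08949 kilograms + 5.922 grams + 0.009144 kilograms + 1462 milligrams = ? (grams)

115.316 grams

In grams:
  9.298 grams → 9.298
  0.08949 kilograms = 0.08949 × 10^3 grams = 89.49
  5.922 grams → 5.922
  0.009144 kilograms = 0.009144 × 10^3 grams = 9.144
  1462 milligrams = 1462 × 10^-3 grams = 1.462
Sum: 9.298 + 89.49 + 5.922 + 9.144 + 1.462 = 115.316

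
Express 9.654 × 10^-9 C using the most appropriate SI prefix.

= 9.654 × 10^-9 C; 10^-9 is nano.

9.654 nC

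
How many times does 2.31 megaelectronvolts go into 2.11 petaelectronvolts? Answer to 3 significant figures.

(2.11 × 10^15) / (2.31 × 10^6) = 0.9134 × 10^9

913000000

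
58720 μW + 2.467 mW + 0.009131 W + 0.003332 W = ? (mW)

73.65 mW

In mW:
  58720 μW = 58720 × 10^-3 mW = 58.72
  2.467 mW → 2.467
  0.009131 W = 0.009131 × 10^3 mW = 9.131
  0.003332 W = 0.003332 × 10^3 mW = 3.332
Sum: 58.72 + 2.467 + 9.131 + 3.332 = 73.65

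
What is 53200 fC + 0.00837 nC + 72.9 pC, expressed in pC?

In pC:
  53200 fC = 53200e-3 pC = 53.2
  0.00837 nC = 0.00837e3 pC = 8.37
  72.9 pC → 72.9
Sum: 53.2 + 8.37 + 72.9 = 134.47

134.47 pC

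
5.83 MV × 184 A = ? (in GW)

5.83 × 10⁶ × 184 = 1072.72 × 10⁶ W

1.07272 GW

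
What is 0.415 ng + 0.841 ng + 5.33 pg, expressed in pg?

1261.33 pg

In pg:
  0.415 ng = 0.415e3 pg = 415
  0.841 ng = 0.841e3 pg = 841
  5.33 pg → 5.33
Sum: 415 + 841 + 5.33 = 1261.33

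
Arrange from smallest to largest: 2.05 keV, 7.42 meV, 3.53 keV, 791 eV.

7.42 meV < 791 eV < 2.05 keV < 3.53 keV

2.05 keV = 2050 eV
7.42 meV = 0.00742 eV
3.53 keV = 3530 eV
791 eV = 791 eV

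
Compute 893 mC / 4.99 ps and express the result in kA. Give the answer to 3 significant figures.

(893 × 10^-3) / (4.99 × 10^-12) = 178.96 × 10^9 A

179000000 kA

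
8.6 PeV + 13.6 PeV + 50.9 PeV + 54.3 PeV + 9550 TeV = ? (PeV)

136.95 PeV

In PeV:
  8.6 PeV → 8.6
  13.6 PeV → 13.6
  50.9 PeV → 50.9
  54.3 PeV → 54.3
  9550 TeV = 9550 × 10^-3 PeV = 9.55
Sum: 8.6 + 13.6 + 50.9 + 54.3 + 9.55 = 136.95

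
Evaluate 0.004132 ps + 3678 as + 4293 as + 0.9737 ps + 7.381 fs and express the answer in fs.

In fs:
  0.004132 ps = 0.004132 × 10^3 fs = 4.132
  3678 as = 3678 × 10^-3 fs = 3.678
  4293 as = 4293 × 10^-3 fs = 4.293
  0.9737 ps = 0.9737 × 10^3 fs = 973.7
  7.381 fs → 7.381
Sum: 4.132 + 3.678 + 4.293 + 973.7 + 7.381 = 993.184

993.184 fs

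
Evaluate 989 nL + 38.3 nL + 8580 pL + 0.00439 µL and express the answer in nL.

In nL:
  989 nL → 989
  38.3 nL → 38.3
  8580 pL = 8580e-3 nL = 8.58
  0.00439 µL = 0.00439e3 nL = 4.39
Sum: 989 + 38.3 + 8.58 + 4.39 = 1040.27

1040.27 nL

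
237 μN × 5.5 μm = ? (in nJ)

237 × 10^-6 × 5.5 × 10^-6 = 1303.5 × 10^-12 J

1.3035 nJ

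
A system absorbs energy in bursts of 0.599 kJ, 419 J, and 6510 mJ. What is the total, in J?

1024.51 J

In J:
  0.599 kJ = 0.599 × 10^3 J = 599
  419 J → 419
  6510 mJ = 6510 × 10^-3 J = 6.51
Sum: 599 + 419 + 6.51 = 1024.51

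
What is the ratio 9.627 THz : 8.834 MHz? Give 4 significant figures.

1090000

(9.627e12) / (8.834e6) = 1.0898e6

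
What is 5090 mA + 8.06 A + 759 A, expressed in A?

772.15 A

In A:
  5090 mA = 5090 × 10^-3 A = 5.09
  8.06 A → 8.06
  759 A → 759
Sum: 5.09 + 8.06 + 759 = 772.15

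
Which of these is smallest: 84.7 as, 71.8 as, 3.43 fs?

84.7 as = 0.0000000000000000847 s
71.8 as = 0.0000000000000000718 s
3.43 fs = 0.00000000000000343 s

71.8 as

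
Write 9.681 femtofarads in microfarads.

femto = 10^-15, micro = 10^-6; factor is 10^-9.
9.681 × 10^-9 = 0.000000009681

0.000000009681 microfarads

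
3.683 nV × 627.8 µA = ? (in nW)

3.683e-9 × 627.8e-6 = 2312.1874e-15 W

0.0023121874 nW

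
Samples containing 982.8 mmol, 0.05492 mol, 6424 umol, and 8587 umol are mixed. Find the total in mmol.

In mmol:
  982.8 mmol → 982.8
  0.05492 mol = 0.05492e3 mmol = 54.92
  6424 umol = 6424e-3 mmol = 6.424
  8587 umol = 8587e-3 mmol = 8.587
Sum: 982.8 + 54.92 + 6.424 + 8.587 = 1052.731

1052.731 mmol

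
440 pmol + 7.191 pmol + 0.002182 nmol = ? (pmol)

449.373 pmol

In pmol:
  440 pmol → 440
  7.191 pmol → 7.191
  0.002182 nmol = 0.002182 × 10³ pmol = 2.182
Sum: 440 + 7.191 + 2.182 = 449.373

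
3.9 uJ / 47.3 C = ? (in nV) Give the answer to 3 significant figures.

(3.9 × 10⁻⁶) / (47.3) = 0.082452 × 10⁻⁶ V

82.5 nV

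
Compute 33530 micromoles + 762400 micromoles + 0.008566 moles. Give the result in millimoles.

In millimoles:
  33530 micromoles = 33530e-3 millimoles = 33.53
  762400 micromoles = 762400e-3 millimoles = 762.4
  0.008566 moles = 0.008566e3 millimoles = 8.566
Sum: 33.53 + 762.4 + 8.566 = 804.496

804.496 millimoles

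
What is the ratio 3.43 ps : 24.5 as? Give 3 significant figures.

140000

(3.43 × 10⁻¹²) / (24.5 × 10⁻¹⁸) = 0.14 × 10⁶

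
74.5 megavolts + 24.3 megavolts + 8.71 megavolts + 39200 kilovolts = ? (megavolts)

146.71 megavolts

In megavolts:
  74.5 megavolts → 74.5
  24.3 megavolts → 24.3
  8.71 megavolts → 8.71
  39200 kilovolts = 39200 × 10^-3 megavolts = 39.2
Sum: 74.5 + 24.3 + 8.71 + 39.2 = 146.71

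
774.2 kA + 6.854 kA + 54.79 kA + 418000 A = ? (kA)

In kA:
  774.2 kA → 774.2
  6.854 kA → 6.854
  54.79 kA → 54.79
  418000 A = 418000 × 10^-3 kA = 418
Sum: 774.2 + 6.854 + 54.79 + 418 = 1253.844

1253.844 kA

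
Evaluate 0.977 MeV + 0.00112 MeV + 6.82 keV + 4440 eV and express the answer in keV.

989.38 keV

In keV:
  0.977 MeV = 0.977 × 10^3 keV = 977
  0.00112 MeV = 0.00112 × 10^3 keV = 1.12
  6.82 keV → 6.82
  4440 eV = 4440 × 10^-3 keV = 4.44
Sum: 977 + 1.12 + 6.82 + 4.44 = 989.38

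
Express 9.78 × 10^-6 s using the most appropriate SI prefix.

9.78 µs

= 9.78 × 10^-6 s; 10^-6 is micro.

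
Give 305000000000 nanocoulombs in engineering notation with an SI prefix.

305 coulombs

= 305 coulombs; mantissa already in [1, 1000).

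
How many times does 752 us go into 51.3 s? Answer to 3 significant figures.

(51.3) / (752 × 10^-6) = 0.06822 × 10^6

68200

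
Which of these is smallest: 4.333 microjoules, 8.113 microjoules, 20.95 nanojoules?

4.333 microjoules = 0.000004333 joules
8.113 microjoules = 0.000008113 joules
20.95 nanojoules = 0.00000002095 joules

20.95 nanojoules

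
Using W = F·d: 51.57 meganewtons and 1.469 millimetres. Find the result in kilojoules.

75.75633 kilojoules

51.57 × 10^6 × 1.469 × 10^-3 = 75.75633 × 10^3 J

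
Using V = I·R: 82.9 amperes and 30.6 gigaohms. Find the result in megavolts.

2536740 megavolts

82.9 × 30.6e9 = 2536.74e9 V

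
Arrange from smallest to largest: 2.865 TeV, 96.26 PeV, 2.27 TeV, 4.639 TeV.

2.27 TeV < 2.865 TeV < 4.639 TeV < 96.26 PeV

2.865 TeV = 2865000000000 eV
96.26 PeV = 96260000000000000 eV
2.27 TeV = 2270000000000 eV
4.639 TeV = 4639000000000 eV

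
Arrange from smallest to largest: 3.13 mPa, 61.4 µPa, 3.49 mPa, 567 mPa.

3.13 mPa = 0.00313 Pa
61.4 µPa = 0.0000614 Pa
3.49 mPa = 0.00349 Pa
567 mPa = 0.567 Pa

61.4 µPa < 3.13 mPa < 3.49 mPa < 567 mPa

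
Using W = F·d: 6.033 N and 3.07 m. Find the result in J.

18.52131 J

6.033 × 3.07 = 18.52131 J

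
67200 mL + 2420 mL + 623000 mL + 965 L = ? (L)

1657.62 L

In L:
  67200 mL = 67200 × 10^-3 L = 67.2
  2420 mL = 2420 × 10^-3 L = 2.42
  623000 mL = 623000 × 10^-3 L = 623
  965 L → 965
Sum: 67.2 + 2.42 + 623 + 965 = 1657.62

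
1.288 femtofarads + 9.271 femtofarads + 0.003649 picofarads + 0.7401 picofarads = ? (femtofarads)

In femtofarads:
  1.288 femtofarads → 1.288
  9.271 femtofarads → 9.271
  0.003649 picofarads = 0.003649 × 10^3 femtofarads = 3.649
  0.7401 picofarads = 0.7401 × 10^3 femtofarads = 740.1
Sum: 1.288 + 9.271 + 3.649 + 740.1 = 754.308

754.308 femtofarads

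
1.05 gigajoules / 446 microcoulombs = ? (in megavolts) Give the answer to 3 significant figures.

(1.05e9) / (446e-6) = 0.0023543e15 V

2350000 megavolts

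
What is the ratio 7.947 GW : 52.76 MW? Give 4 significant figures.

150.6

(7.947 × 10⁹) / (52.76 × 10⁶) = 0.15063 × 10³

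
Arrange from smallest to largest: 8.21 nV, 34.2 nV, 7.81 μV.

8.21 nV = 0.00000000821 V
34.2 nV = 0.0000000342 V
7.81 μV = 0.00000781 V

8.21 nV < 34.2 nV < 7.81 μV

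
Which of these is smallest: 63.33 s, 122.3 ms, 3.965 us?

63.33 s = 63.33 s
122.3 ms = 0.1223 s
3.965 us = 0.000003965 s

3.965 us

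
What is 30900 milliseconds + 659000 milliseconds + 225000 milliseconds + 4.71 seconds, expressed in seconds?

919.61 seconds

In seconds:
  30900 milliseconds = 30900 × 10^-3 seconds = 30.9
  659000 milliseconds = 659000 × 10^-3 seconds = 659
  225000 milliseconds = 225000 × 10^-3 seconds = 225
  4.71 seconds → 4.71
Sum: 30.9 + 659 + 225 + 4.71 = 919.61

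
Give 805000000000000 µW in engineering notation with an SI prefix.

= 805e6 W; 1e6 is mega.

805 MW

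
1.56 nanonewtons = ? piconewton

nano = 10^-9, pico = 10^-12; factor is 10^3.
1.56 × 10^3 = 1560

1560 piconewtons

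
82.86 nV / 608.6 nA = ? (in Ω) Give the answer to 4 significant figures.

0.1361 Ω

(82.86 × 10^-9) / (608.6 × 10^-9) = 0.136149 Ω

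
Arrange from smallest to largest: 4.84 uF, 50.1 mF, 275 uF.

4.84 uF < 275 uF < 50.1 mF

4.84 uF = 0.00000484 F
50.1 mF = 0.0501 F
275 uF = 0.000275 F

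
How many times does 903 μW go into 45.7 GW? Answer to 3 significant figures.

(45.7 × 10⁹) / (903 × 10⁻⁶) = 0.05061 × 10¹⁵

50600000000000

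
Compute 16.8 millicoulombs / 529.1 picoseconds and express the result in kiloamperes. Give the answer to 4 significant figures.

(16.8 × 10⁻³) / (529.1 × 10⁻¹²) = 0.031752 × 10⁹ A

31750 kiloamperes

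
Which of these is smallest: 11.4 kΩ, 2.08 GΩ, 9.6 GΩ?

11.4 kΩ

11.4 kΩ = 11400 Ω
2.08 GΩ = 2080000000 Ω
9.6 GΩ = 9600000000 Ω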